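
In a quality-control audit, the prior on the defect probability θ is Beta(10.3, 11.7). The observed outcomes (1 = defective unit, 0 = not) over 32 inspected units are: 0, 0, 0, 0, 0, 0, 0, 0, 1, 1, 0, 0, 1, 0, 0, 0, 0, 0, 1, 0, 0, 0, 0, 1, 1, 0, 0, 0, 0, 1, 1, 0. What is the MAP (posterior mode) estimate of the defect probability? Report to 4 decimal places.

The Beta prior is conjugate to a Binomial/Bernoulli likelihood; the update adds successes to α and failures to β.
Posterior: Beta(α+k, β+n−k) = Beta(10.3+8, 11.7+24) = Beta(18.3, 35.7).
Mode of Beta(a,b) for a,b>1 is (a−1)/(a+b−2) = 17.3/52.0 = 0.3327.

0.3327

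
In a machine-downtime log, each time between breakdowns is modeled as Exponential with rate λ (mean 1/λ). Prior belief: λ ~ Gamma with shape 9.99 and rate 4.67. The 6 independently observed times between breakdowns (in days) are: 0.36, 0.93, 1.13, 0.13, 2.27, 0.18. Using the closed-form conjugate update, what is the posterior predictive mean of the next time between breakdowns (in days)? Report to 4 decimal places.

With a Gamma(shape α, rate β) prior on the exponential rate λ, the posterior after n observations with total T = Σxᵢ is Gamma(α+n, β+T).
Sum of observations T = 5.00 days; n = 6.
Posterior: Gamma(9.99+6, 4.67+5.00) = Gamma(15.99, 9.67).
The predictive distribution for the next observation is Lomax; its mean is β/(α−1) = 9.67/14.99 = 0.6451.

0.6451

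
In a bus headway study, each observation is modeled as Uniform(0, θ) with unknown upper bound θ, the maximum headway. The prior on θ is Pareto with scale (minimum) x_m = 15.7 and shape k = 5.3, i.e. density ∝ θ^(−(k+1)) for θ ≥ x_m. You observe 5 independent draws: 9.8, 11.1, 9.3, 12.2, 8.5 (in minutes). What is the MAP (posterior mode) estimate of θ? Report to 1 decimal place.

A Pareto(scale x_m, shape k) prior on the upper bound θ of Uniform(0, θ) is conjugate: posterior is Pareto(max(x_m, max xᵢ), k + n).
Sample maximum = 12.2; prior scale x_m = 15.7 → posterior scale = max = 15.7.
Posterior shape = 5.3 + 5 = 10.3.
The Pareto density is decreasing on [x_m, ∞), so the mode is x_m = 15.7.

15.7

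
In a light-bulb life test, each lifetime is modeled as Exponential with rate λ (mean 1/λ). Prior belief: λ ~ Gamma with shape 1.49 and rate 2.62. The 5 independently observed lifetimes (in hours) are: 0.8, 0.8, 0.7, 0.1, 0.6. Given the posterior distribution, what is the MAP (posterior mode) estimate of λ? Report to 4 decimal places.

0.9769

With a Gamma(shape α, rate β) prior on the exponential rate λ, the posterior after n observations with total T = Σxᵢ is Gamma(α+n, β+T).
Sum of observations T = 3.0 hours; n = 5.
Posterior: Gamma(1.49+5, 2.62+3.0) = Gamma(6.49, 5.62).
Mode = (α−1)/β = 0.9769.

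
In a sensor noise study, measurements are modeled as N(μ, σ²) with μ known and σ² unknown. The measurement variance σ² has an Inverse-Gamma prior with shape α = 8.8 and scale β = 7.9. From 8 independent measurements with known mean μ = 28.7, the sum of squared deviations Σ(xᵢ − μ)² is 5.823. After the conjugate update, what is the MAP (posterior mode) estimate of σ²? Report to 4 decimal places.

With known mean μ and an Inverse-Gamma(α, β) prior on σ², the Normal likelihood is conjugate: posterior is Inv-Gamma(α + n/2, β + Σ(xᵢ−μ)²/2).
Posterior: Inv-Gamma(8.8 + 8/2, 7.9 + 5.823/2) = Inv-Gamma(12.80, 10.8115).
Mode = β/(α+1) = 10.8115/13.80 = 0.7834.

0.7834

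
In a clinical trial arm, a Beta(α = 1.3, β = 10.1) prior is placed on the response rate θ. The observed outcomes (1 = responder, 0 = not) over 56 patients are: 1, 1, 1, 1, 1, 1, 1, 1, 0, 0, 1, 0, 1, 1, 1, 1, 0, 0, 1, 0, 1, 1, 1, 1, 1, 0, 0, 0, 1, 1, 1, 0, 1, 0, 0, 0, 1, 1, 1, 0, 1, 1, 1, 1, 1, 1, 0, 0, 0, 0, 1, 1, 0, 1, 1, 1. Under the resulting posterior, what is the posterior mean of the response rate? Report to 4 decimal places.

The Beta prior is conjugate to a Binomial/Bernoulli likelihood; the update adds successes to α and failures to β.
Posterior: Beta(α+k, β+n−k) = Beta(1.3+37, 10.1+19) = Beta(38.3, 29.1).
Posterior mean = α/(α+β) = 38.3/67.4 = 0.5682.

0.5682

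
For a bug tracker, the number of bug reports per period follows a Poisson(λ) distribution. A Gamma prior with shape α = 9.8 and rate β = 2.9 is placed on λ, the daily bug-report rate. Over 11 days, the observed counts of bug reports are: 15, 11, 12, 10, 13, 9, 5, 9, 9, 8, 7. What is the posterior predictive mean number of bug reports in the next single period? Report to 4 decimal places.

8.4748

With a Gamma(shape α, rate β) prior, the Poisson likelihood is conjugate: the posterior is Gamma(α + ΣXᵢ, β + n).
Sum of counts S = 108 over n = 11 days.
Posterior: Gamma(α+S, β+n) = Gamma(9.8+108, 2.9+11) = Gamma(117.8, 13.9).
The predictive distribution for one future period is NegBinom with mean α/β = 8.4748.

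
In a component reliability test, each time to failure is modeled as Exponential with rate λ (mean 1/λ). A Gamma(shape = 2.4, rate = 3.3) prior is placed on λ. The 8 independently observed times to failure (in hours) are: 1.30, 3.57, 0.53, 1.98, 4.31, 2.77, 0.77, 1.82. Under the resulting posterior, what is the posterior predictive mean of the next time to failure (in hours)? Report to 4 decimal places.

With a Gamma(shape α, rate β) prior on the exponential rate λ, the posterior after n observations with total T = Σxᵢ is Gamma(α+n, β+T).
Sum of observations T = 17.05 hours; n = 8.
Posterior: Gamma(2.4+8, 3.3+17.05) = Gamma(10.4, 20.35).
The predictive distribution for the next observation is Lomax; its mean is β/(α−1) = 20.35/9.4 = 2.1649.

2.1649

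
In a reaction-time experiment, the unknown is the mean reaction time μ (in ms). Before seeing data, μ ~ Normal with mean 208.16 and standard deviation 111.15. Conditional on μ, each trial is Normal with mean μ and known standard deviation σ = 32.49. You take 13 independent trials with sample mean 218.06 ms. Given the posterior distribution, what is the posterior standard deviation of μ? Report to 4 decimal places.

For Normal data with known variance σ², a Normal(μ₀, σ₀²) prior on μ is conjugate. Posterior precision = 1/σ₀² + n/σ²; posterior mean is the precision-weighted average of μ₀ and x̄.
σ₀² = 111.15² = 12354.3225, σ² = 32.49² = 1055.6001; σ² + n·σ₀² = 1055.6001 + 13·12354.3225 = 161661.7926.
Posterior precision = 1/σ₀² + n/σ² = 1/12354.3225 + 13/1055.6001 = (σ² + n·σ₀²)/(σ₀²σ²) = 161661.7926/(12354.3225·1055.6001); posterior variance σₙ² = σ₀²σ²/(σ² + n·σ₀²) = 12354.3225·1055.6001/161661.7926 = 80.669797.
Posterior SD = √σₙ² = √(12354.3225·1055.6001/161661.7926) = 8.9816.

8.9816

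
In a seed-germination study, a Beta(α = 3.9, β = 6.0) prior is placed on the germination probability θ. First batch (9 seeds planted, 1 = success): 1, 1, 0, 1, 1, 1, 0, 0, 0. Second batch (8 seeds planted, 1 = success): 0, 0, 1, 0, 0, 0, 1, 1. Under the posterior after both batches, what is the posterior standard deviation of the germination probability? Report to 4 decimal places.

The Beta prior is conjugate to a Binomial/Bernoulli likelihood; the update adds successes to α and failures to β.
After batch 1: Beta(3.9+5, 6.0+4) = Beta(8.9, 10.0).
After batch 2: Beta(8.9+3, 10.0+5) = Beta(11.9, 15.0).
Var = αβ/((α+β)²(α+β+1)) = 11.9·15.0/(26.9²·27.9) = 0.00884157; SD = √0.00884157 = 0.0940.

0.0940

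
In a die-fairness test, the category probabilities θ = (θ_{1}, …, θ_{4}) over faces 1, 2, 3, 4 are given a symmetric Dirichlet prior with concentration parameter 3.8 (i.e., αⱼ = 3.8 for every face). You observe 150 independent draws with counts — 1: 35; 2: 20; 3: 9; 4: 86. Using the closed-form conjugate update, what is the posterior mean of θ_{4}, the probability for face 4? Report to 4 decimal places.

0.5436

The Dirichlet prior is conjugate to the Multinomial likelihood: each posterior αⱼ = prior αⱼ + observed count nⱼ.
Posterior concentration: (38.8, 23.8, 12.8, 89.8), total = 165.2.
E[θ_{4}|data] = α_{4}/Σα = 89.8/165.2 = 0.5436.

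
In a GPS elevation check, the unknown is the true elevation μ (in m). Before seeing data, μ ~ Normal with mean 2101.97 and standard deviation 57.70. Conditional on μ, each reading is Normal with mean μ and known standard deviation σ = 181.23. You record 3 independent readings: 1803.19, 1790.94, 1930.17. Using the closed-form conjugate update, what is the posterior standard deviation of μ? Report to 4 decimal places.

50.5267

For Normal data with known variance σ², a Normal(μ₀, σ₀²) prior on μ is conjugate. Posterior precision = 1/σ₀² + n/σ²; posterior mean is the precision-weighted average of μ₀ and x̄.
σ₀² = 57.70² = 3329.29, σ² = 181.23² = 32844.3129; σ² + n·σ₀² = 32844.3129 + 3·3329.29 = 42832.1829.
Posterior precision = 1/σ₀² + n/σ² = 1/3329.29 + 3/32844.3129 = (σ² + n·σ₀²)/(σ₀²σ²) = 42832.1829/(3329.29·32844.3129); posterior variance σₙ² = σ₀²σ²/(σ² + n·σ₀²) = 3329.29·32844.3129/42832.1829 = 2552.945825.
Posterior SD = √σₙ² = √(3329.29·32844.3129/42832.1829) = 50.5267.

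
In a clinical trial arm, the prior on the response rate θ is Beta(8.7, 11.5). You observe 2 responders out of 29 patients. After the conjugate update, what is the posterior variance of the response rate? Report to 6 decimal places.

The Beta prior is conjugate to a Binomial/Bernoulli likelihood; the update adds successes to α and failures to β.
Posterior: Beta(α+k, β+n−k) = Beta(8.7+2, 11.5+27) = Beta(10.7, 38.5).
Var = αβ/((α+β)²(α+β+1)) = 10.7·38.5/(49.2²·50.2) = 0.003390.

0.003390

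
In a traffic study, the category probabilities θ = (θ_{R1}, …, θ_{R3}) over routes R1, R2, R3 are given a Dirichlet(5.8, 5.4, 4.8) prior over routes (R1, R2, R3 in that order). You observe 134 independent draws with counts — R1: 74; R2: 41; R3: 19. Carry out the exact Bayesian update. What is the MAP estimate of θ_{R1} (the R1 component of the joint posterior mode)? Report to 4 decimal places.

0.5361

The Dirichlet prior is conjugate to the Multinomial likelihood: each posterior αⱼ = prior αⱼ + observed count nⱼ.
Posterior concentration: (79.8, 46.4, 23.8), total = 150.0.
Joint mode component: (α_{R1}−1)/(Σα−K) = 78.8/147.0 = 0.5361.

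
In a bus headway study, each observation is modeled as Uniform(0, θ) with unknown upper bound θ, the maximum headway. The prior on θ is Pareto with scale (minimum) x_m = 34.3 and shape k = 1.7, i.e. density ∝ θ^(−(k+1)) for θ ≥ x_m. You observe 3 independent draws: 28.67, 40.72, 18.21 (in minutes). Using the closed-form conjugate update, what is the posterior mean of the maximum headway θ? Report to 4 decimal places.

A Pareto(scale x_m, shape k) prior on the upper bound θ of Uniform(0, θ) is conjugate: posterior is Pareto(max(x_m, max xᵢ), k + n).
Sample maximum = 40.72; prior scale x_m = 34.3 → posterior scale = max = 40.72.
Posterior shape = 1.7 + 3 = 4.7.
E[θ|data] = k·x_m/(k−1) = 4.7·40.72/3.7 = 51.7254.

51.7254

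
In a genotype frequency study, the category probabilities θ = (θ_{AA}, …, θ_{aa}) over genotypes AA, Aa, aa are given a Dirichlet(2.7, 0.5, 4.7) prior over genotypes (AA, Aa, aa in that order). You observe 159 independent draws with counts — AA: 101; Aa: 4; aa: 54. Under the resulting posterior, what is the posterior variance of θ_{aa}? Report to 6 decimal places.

The Dirichlet prior is conjugate to the Multinomial likelihood: each posterior αⱼ = prior αⱼ + observed count nⱼ.
Posterior concentration: (103.7, 4.5, 58.7), total = 166.9.
Var[θ_j] = α_j(Σα−α_j)/((Σα)²(Σα+1)) = 58.7·108.2/(166.9²·167.9) = 0.001358.

0.001358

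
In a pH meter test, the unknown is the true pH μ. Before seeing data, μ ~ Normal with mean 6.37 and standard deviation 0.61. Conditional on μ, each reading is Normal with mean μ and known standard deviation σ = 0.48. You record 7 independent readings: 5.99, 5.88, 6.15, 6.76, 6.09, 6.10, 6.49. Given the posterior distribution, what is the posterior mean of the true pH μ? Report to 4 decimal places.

For Normal data with known variance σ², a Normal(μ₀, σ₀²) prior on μ is conjugate. Posterior precision = 1/σ₀² + n/σ²; posterior mean is the precision-weighted average of μ₀ and x̄.
Σxᵢ = 5.99 + 5.88 + 6.15 + 6.76 + 6.09 + 6.10 + 6.49 = 43.46, so n·x̄ = 43.46.
σ₀² = 0.61² = 0.3721, σ² = 0.48² = 0.2304; σ² + n·σ₀² = 0.2304 + 7·0.3721 = 2.8351.
Posterior mean = (μ₀/σ₀² + n·x̄/σ²)/(1/σ₀² + n/σ²) = (σ²·μ₀ + σ₀²·n·x̄)/(σ² + n·σ₀²) = (0.2304·6.37 + 0.3721·43.46)/2.8351 = 17.639114/2.8351 = 6.2217.

6.2217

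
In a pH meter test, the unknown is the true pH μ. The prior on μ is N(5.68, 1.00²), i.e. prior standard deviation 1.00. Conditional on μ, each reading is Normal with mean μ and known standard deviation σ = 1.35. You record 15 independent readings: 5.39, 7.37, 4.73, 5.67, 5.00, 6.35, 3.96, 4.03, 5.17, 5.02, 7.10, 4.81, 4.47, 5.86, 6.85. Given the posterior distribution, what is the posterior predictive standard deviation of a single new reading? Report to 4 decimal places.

1.3895

For Normal data with known variance σ², a Normal(μ₀, σ₀²) prior on μ is conjugate. Posterior precision = 1/σ₀² + n/σ²; posterior mean is the precision-weighted average of μ₀ and x̄.
σ₀² = 1.00² = 1, σ² = 1.35² = 1.8225; σ² + n·σ₀² = 1.8225 + 15·1 = 16.8225.
Posterior precision = 1/σ₀² + n/σ² = 1/1 + 15/1.8225 = (σ² + n·σ₀²)/(σ₀²σ²) = 16.8225/(1·1.8225); posterior variance σₙ² = σ₀²σ²/(σ² + n·σ₀²) = 1·1.8225/16.8225 = 0.108337.
Predictive variance for one new observation = σₙ² + σ² = 1·1.8225/16.8225 + 1.8225 = σ²·(σ₀² + 16.8225)/16.8225 = 1.8225·17.8225/16.8225 = 1.930837; SD = √(1.8225·17.8225/16.8225) = 1.3895.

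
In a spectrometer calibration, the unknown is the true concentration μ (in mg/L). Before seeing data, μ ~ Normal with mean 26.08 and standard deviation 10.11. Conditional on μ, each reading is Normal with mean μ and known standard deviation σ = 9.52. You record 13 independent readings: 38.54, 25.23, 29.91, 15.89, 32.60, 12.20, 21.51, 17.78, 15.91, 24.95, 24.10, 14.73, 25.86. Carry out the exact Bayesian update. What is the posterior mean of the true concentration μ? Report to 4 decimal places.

For Normal data with known variance σ², a Normal(μ₀, σ₀²) prior on μ is conjugate. Posterior precision = 1/σ₀² + n/σ²; posterior mean is the precision-weighted average of μ₀ and x̄.
Σxᵢ = 38.54 + 25.23 + 29.91 + 15.89 + 32.60 + 12.20 + 21.51 + 17.78 + 15.91 + 24.95 + 24.10 + 14.73 + 25.86 = 299.21, so n·x̄ = 299.21.
σ₀² = 10.11² = 102.2121, σ² = 9.52² = 90.6304; σ² + n·σ₀² = 90.6304 + 13·102.2121 = 1419.3877.
Posterior mean = (μ₀/σ₀² + n·x̄/σ²)/(1/σ₀² + n/σ²) = (σ²·μ₀ + σ₀²·n·x̄)/(σ² + n·σ₀²) = (90.6304·26.08 + 102.2121·299.21)/1419.3877 = 32946.523273/1419.3877 = 23.2118.

23.2118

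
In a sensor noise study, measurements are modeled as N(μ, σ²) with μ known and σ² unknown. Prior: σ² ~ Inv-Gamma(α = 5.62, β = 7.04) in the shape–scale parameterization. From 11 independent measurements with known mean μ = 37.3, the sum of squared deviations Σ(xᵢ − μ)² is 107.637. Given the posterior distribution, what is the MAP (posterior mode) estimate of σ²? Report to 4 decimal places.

5.0213

With known mean μ and an Inverse-Gamma(α, β) prior on σ², the Normal likelihood is conjugate: posterior is Inv-Gamma(α + n/2, β + Σ(xᵢ−μ)²/2).
Posterior: Inv-Gamma(5.62 + 11/2, 7.04 + 107.637/2) = Inv-Gamma(11.12, 60.8585).
Mode = β/(α+1) = 60.8585/12.12 = 5.0213.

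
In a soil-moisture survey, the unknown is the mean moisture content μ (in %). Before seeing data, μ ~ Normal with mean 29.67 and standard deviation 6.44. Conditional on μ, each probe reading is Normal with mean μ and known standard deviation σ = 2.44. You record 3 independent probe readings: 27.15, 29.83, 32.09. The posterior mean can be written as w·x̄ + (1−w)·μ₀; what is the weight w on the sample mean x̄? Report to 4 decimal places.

0.9543

For Normal data with known variance σ², a Normal(μ₀, σ₀²) prior on μ is conjugate. Posterior precision = 1/σ₀² + n/σ²; posterior mean is the precision-weighted average of μ₀ and x̄.
σ₀² = 6.44² = 41.4736, σ² = 2.44² = 5.9536. Prior precision 1/σ₀² = 1/41.4736; data precision n/σ² = 3/5.9536.
w = (n/σ²)/(1/σ₀² + n/σ²) = n·σ₀²/(σ² + n·σ₀²) = 3·41.4736/(5.9536 + 3·41.4736) = 124.4208/130.3744 = 0.9543.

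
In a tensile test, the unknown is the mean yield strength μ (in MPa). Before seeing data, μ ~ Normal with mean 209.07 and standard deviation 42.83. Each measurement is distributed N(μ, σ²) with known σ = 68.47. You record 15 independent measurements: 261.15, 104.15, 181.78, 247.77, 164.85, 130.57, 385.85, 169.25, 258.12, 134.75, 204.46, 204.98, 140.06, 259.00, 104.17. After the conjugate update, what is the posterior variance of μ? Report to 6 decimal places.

267.044284

For Normal data with known variance σ², a Normal(μ₀, σ₀²) prior on μ is conjugate. Posterior precision = 1/σ₀² + n/σ²; posterior mean is the precision-weighted average of μ₀ and x̄.
σ₀² = 42.83² = 1834.4089, σ² = 68.47² = 4688.1409; σ² + n·σ₀² = 4688.1409 + 15·1834.4089 = 32204.2744.
Posterior precision = 1/σ₀² + n/σ² = 1/1834.4089 + 15/4688.1409 = (σ² + n·σ₀²)/(σ₀²σ²) = 32204.2744/(1834.4089·4688.1409); posterior variance σₙ² = σ₀²σ²/(σ² + n·σ₀²) = 1834.4089·4688.1409/32204.2744 = 267.044284.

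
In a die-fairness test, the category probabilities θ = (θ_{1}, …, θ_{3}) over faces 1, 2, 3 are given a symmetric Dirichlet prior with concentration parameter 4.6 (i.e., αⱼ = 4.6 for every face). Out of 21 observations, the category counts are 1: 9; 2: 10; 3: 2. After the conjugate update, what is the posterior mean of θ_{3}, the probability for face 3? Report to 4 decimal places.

The Dirichlet prior is conjugate to the Multinomial likelihood: each posterior αⱼ = prior αⱼ + observed count nⱼ.
Posterior concentration: (13.6, 14.6, 6.6), total = 34.8.
E[θ_{3}|data] = α_{3}/Σα = 6.6/34.8 = 0.1897.

0.1897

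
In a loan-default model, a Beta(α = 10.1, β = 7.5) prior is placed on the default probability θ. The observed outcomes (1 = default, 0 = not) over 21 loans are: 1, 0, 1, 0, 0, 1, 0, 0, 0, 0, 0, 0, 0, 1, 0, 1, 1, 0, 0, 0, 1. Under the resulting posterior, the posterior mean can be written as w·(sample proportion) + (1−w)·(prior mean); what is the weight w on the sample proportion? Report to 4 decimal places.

0.5440

The Beta prior is conjugate to a Binomial/Bernoulli likelihood; the update adds successes to α and failures to β.
Posterior mean = (α₀+k)/(α₀+β₀+n) = [n/(α₀+β₀+n)]·(k/n) + [(α₀+β₀)/(α₀+β₀+n)]·α₀/(α₀+β₀), so only n and the prior enter the weight.
The weight on the data is w = n/(α₀+β₀+n) = 21/(10.1+7.5+21) = 21/38.6 = 0.5440.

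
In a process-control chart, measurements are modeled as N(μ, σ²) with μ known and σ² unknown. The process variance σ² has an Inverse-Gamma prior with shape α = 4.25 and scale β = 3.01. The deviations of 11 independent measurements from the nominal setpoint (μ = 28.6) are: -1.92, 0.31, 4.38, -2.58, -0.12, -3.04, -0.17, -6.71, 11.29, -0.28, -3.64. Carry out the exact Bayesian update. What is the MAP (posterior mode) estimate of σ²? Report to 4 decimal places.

With known mean μ and an Inverse-Gamma(α, β) prior on σ², the Normal likelihood is conjugate: posterior is Inv-Gamma(α + n/2, β + Σ(xᵢ−μ)²/2).
Σ(xᵢ−μ)² = (-1.92)² + (0.31)² + (4.38)² + (-2.58)² + (-0.12)² + (-3.04)² + (-0.17)² + (-6.71)² + (11.29)² + (-0.28)² + (-3.64)² = 224.7244.
Posterior: Inv-Gamma(4.25 + 11/2, 3.01 + 224.7244/2) = Inv-Gamma(9.75, 115.37220).
Mode = β/(α+1) = 115.37220/10.75 = 10.7323.

10.7323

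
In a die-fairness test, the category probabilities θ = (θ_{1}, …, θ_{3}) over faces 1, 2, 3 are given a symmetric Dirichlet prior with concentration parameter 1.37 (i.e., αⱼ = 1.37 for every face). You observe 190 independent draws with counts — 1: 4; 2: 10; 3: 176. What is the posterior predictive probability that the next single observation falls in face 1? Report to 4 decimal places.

The Dirichlet prior is conjugate to the Multinomial likelihood: each posterior αⱼ = prior αⱼ + observed count nⱼ.
Posterior concentration: (5.37, 11.37, 177.37), total = 194.11.
P(next = 1 | data) = α_{1}/Σα = 0.0277.

0.0277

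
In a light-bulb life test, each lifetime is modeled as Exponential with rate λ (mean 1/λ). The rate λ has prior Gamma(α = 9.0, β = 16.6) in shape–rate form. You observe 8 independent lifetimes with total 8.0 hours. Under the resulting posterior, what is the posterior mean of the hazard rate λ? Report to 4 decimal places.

0.6911

With a Gamma(shape α, rate β) prior on the exponential rate λ, the posterior after n observations with total T = Σxᵢ is Gamma(α+n, β+T).
Posterior: Gamma(9.0+8, 16.6+8.0) = Gamma(17.0, 24.6).
Posterior mean of λ = α/β = 17.0/24.6 = 0.6911.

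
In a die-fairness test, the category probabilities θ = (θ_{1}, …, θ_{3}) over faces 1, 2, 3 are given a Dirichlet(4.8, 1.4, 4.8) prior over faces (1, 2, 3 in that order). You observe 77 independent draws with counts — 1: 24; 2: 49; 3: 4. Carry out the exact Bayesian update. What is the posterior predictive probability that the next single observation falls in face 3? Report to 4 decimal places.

0.1000

The Dirichlet prior is conjugate to the Multinomial likelihood: each posterior αⱼ = prior αⱼ + observed count nⱼ.
Posterior concentration: (28.8, 50.4, 8.8), total = 88.0.
P(next = 3 | data) = α_{3}/Σα = 0.1000.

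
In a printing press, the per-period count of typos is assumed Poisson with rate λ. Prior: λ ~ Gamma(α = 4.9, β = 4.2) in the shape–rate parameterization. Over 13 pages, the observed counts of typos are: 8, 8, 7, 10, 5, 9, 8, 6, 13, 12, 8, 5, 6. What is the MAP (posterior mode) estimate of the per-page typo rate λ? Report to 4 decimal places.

With a Gamma(shape α, rate β) prior, the Poisson likelihood is conjugate: the posterior is Gamma(α + ΣXᵢ, β + n).
Sum of counts S = 105 over n = 13 pages.
Posterior: Gamma(α+S, β+n) = Gamma(4.9+105, 4.2+13) = Gamma(109.9, 17.2).
Mode of Gamma(α,β) for α≥1 is (α−1)/β = 108.9/17.2 = 6.3314.

6.3314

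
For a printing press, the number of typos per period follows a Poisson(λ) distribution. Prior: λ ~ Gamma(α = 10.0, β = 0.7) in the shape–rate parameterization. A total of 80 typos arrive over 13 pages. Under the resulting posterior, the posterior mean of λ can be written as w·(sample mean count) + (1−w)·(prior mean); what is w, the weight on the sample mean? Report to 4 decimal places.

0.9489

With a Gamma(shape α, rate β) prior, the Poisson likelihood is conjugate: the posterior is Gamma(α + ΣXᵢ, β + n).
Posterior mean = (α₀+S)/(β₀+n) = [n/(β₀+n)]·(S/n) + [β₀/(β₀+n)]·(α₀/β₀), so only n and β₀ enter the weight.
Weight on data w = n/(β₀+n) = 13/(0.7+13) = 13/13.7 = 0.9489.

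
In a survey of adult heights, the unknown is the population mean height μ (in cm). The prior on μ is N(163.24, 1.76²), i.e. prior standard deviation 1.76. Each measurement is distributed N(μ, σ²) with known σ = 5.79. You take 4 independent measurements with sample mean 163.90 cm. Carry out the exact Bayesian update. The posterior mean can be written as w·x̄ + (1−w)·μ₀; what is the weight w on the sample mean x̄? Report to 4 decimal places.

0.2699

For Normal data with known variance σ², a Normal(μ₀, σ₀²) prior on μ is conjugate. Posterior precision = 1/σ₀² + n/σ²; posterior mean is the precision-weighted average of μ₀ and x̄.
σ₀² = 1.76² = 3.0976, σ² = 5.79² = 33.5241. Prior precision 1/σ₀² = 1/3.0976; data precision n/σ² = 4/33.5241.
w = (n/σ²)/(1/σ₀² + n/σ²) = n·σ₀²/(σ² + n·σ₀²) = 4·3.0976/(33.5241 + 4·3.0976) = 12.3904/45.9145 = 0.2699.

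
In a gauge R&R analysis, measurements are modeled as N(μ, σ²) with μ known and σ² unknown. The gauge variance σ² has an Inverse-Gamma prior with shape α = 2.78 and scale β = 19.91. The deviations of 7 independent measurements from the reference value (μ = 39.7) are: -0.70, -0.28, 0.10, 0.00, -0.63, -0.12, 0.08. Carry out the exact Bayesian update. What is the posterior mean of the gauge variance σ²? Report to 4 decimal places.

With known mean μ and an Inverse-Gamma(α, β) prior on σ², the Normal likelihood is conjugate: posterior is Inv-Gamma(α + n/2, β + Σ(xᵢ−μ)²/2).
Σ(xᵢ−μ)² = (-0.70)² + (-0.28)² + (0.10)² + (0.00)² + (-0.63)² + (-0.12)² + (0.08)² = 0.9961.
Posterior: Inv-Gamma(2.78 + 7/2, 19.91 + 0.9961/2) = Inv-Gamma(6.28, 20.40805).
E[σ²|data] = β/(α−1) = 20.40805/5.28 = 3.8652.

3.8652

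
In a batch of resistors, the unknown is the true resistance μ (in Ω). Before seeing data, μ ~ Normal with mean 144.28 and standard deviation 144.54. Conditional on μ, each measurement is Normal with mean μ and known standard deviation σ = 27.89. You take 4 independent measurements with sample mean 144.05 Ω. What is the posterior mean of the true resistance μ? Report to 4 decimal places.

For Normal data with known variance σ², a Normal(μ₀, σ₀²) prior on μ is conjugate. Posterior precision = 1/σ₀² + n/σ²; posterior mean is the precision-weighted average of μ₀ and x̄.
n·x̄ = 4·144.05 = 576.2.
σ₀² = 144.54² = 20891.8116, σ² = 27.89² = 777.8521; σ² + n·σ₀² = 777.8521 + 4·20891.8116 = 84345.0985.
Posterior mean = (μ₀/σ₀² + n·x̄/σ²)/(1/σ₀² + n/σ²) = (σ²·μ₀ + σ₀²·n·x̄)/(σ² + n·σ₀²) = (777.8521·144.28 + 20891.8116·576.2)/84345.0985 = 12150090.344908/84345.0985 = 144.0521.

144.0521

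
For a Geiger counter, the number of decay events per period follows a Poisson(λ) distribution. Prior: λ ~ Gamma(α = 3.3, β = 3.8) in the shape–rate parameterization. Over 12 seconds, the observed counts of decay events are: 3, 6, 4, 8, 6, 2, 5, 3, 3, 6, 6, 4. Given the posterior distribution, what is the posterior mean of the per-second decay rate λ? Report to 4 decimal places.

With a Gamma(shape α, rate β) prior, the Poisson likelihood is conjugate: the posterior is Gamma(α + ΣXᵢ, β + n).
Sum of counts S = 56 over n = 12 seconds.
Posterior: Gamma(α+S, β+n) = Gamma(3.3+56, 3.8+12) = Gamma(59.3, 15.8).
Posterior mean = α/β = 59.3/15.8 = 3.7532.

3.7532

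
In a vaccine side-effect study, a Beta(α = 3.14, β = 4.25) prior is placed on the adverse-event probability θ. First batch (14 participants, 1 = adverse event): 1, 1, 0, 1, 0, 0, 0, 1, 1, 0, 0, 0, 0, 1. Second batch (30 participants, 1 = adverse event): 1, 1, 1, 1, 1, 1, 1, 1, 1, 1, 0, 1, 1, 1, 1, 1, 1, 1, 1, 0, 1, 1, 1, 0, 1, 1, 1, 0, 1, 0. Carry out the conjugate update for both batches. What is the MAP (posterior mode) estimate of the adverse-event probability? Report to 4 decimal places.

The Beta prior is conjugate to a Binomial/Bernoulli likelihood; the update adds successes to α and failures to β.
After batch 1: Beta(3.14+6, 4.25+8) = Beta(9.14, 12.25).
After batch 2: Beta(9.14+25, 12.25+5) = Beta(34.14, 17.25).
Mode of Beta(a,b) for a,b>1 is (a−1)/(a+b−2) = 33.14/49.39 = 0.6710.

0.6710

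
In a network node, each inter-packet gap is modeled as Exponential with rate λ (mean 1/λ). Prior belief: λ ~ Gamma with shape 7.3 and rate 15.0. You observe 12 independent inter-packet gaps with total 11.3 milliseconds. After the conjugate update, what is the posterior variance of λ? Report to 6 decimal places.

0.027903

With a Gamma(shape α, rate β) prior on the exponential rate λ, the posterior after n observations with total T = Σxᵢ is Gamma(α+n, β+T).
Posterior: Gamma(7.3+12, 15.0+11.3) = Gamma(19.3, 26.3).
Var = α/β² = 0.027903.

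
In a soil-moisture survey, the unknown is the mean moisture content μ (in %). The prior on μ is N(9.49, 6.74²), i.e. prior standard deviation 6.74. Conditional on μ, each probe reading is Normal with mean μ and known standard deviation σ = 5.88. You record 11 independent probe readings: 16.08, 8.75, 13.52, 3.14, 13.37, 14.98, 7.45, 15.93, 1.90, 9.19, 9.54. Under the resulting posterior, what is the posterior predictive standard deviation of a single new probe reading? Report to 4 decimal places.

6.1249

For Normal data with known variance σ², a Normal(μ₀, σ₀²) prior on μ is conjugate. Posterior precision = 1/σ₀² + n/σ²; posterior mean is the precision-weighted average of μ₀ and x̄.
σ₀² = 6.74² = 45.4276, σ² = 5.88² = 34.5744; σ² + n·σ₀² = 34.5744 + 11·45.4276 = 534.278.
Posterior precision = 1/σ₀² + n/σ² = 1/45.4276 + 11/34.5744 = (σ² + n·σ₀²)/(σ₀²σ²) = 534.278/(45.4276·34.5744); posterior variance σₙ² = σ₀²σ²/(σ² + n·σ₀²) = 45.4276·34.5744/534.278 = 2.939728.
Predictive variance for one new observation = σₙ² + σ² = 45.4276·34.5744/534.278 + 34.5744 = σ²·(σ₀² + 534.278)/534.278 = 34.5744·579.7056/534.278 = 37.514128; SD = √(34.5744·579.7056/534.278) = 6.1249.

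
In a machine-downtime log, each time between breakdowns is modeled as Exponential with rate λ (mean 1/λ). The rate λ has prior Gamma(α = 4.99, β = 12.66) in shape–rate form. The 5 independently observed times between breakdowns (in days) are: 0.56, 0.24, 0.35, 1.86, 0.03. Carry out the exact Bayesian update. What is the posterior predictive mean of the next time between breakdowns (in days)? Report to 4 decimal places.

With a Gamma(shape α, rate β) prior on the exponential rate λ, the posterior after n observations with total T = Σxᵢ is Gamma(α+n, β+T).
Sum of observations T = 3.04 days; n = 5.
Posterior: Gamma(4.99+5, 12.66+3.04) = Gamma(9.99, 15.70).
The predictive distribution for the next observation is Lomax; its mean is β/(α−1) = 15.70/8.99 = 1.7464.

1.7464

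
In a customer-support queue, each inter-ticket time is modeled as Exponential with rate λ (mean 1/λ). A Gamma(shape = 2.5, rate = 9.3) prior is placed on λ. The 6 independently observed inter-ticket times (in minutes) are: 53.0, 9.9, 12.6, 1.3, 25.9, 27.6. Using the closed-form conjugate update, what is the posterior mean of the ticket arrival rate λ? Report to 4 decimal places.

With a Gamma(shape α, rate β) prior on the exponential rate λ, the posterior after n observations with total T = Σxᵢ is Gamma(α+n, β+T).
Sum of observations T = 130.3 minutes; n = 6.
Posterior: Gamma(2.5+6, 9.3+130.3) = Gamma(8.5, 139.6).
Posterior mean of λ = α/β = 8.5/139.6 = 0.0609.

0.0609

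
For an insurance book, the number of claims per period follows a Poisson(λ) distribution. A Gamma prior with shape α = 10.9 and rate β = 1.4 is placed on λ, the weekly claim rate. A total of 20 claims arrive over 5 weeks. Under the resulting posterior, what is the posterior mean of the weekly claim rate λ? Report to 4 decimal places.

4.8281

With a Gamma(shape α, rate β) prior, the Poisson likelihood is conjugate: the posterior is Gamma(α + ΣXᵢ, β + n).
Posterior: Gamma(α+S, β+n) = Gamma(10.9+20, 1.4+5) = Gamma(30.9, 6.4).
Posterior mean = α/β = 30.9/6.4 = 4.8281.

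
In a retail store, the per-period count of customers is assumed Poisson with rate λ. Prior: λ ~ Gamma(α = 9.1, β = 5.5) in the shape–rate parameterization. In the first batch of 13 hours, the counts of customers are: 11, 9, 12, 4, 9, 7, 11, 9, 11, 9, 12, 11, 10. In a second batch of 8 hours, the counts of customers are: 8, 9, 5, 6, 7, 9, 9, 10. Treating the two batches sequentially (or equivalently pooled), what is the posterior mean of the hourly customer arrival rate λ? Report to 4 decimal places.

With a Gamma(shape α, rate β) prior, the Poisson likelihood is conjugate: the posterior is Gamma(α + ΣXᵢ, β + n).
Batch 1: sum of counts S = 125 over n = 13 hours.
After batch 1: Gamma(α+S, β+n) = Gamma(9.1+125, 5.5+13) = Gamma(134.1, 18.5).
Batch 2: sum of counts S = 63 over n = 8 hours.
After batch 2: Gamma(α+S, β+n) = Gamma(134.1+63, 18.5+8) = Gamma(197.1, 26.5).
Posterior mean = α/β = 197.1/26.5 = 7.4377.

7.4377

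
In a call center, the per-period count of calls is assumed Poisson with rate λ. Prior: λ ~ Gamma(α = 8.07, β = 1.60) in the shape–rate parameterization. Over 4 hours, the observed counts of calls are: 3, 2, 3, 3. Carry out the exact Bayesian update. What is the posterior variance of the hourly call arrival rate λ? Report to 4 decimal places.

0.6081

With a Gamma(shape α, rate β) prior, the Poisson likelihood is conjugate: the posterior is Gamma(α + ΣXᵢ, β + n).
Sum of counts S = 11 over n = 4 hours.
Posterior: Gamma(α+S, β+n) = Gamma(8.07+11, 1.60+4) = Gamma(19.07, 5.60).
Var = α/β² = 19.07/5.60² = 0.6081.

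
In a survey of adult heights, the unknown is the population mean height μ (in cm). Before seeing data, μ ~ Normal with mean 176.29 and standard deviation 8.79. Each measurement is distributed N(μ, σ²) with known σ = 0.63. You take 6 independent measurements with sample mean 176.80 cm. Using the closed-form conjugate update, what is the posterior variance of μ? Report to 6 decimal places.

For Normal data with known variance σ², a Normal(μ₀, σ₀²) prior on μ is conjugate. Posterior precision = 1/σ₀² + n/σ²; posterior mean is the precision-weighted average of μ₀ and x̄.
σ₀² = 8.79² = 77.2641, σ² = 0.63² = 0.3969; σ² + n·σ₀² = 0.3969 + 6·77.2641 = 463.9815.
Posterior precision = 1/σ₀² + n/σ² = 1/77.2641 + 6/0.3969 = (σ² + n·σ₀²)/(σ₀²σ²) = 463.9815/(77.2641·0.3969); posterior variance σₙ² = σ₀²σ²/(σ² + n·σ₀²) = 77.2641·0.3969/463.9815 = 0.066093.

0.066093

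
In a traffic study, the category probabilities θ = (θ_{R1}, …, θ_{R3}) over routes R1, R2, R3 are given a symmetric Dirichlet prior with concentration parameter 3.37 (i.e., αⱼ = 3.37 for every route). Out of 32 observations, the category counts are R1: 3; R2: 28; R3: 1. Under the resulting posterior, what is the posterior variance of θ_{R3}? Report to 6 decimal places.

The Dirichlet prior is conjugate to the Multinomial likelihood: each posterior αⱼ = prior αⱼ + observed count nⱼ.
Posterior concentration: (6.37, 31.37, 4.37), total = 42.11.
Var[θ_j] = α_j(Σα−α_j)/((Σα)²(Σα+1)) = 4.37·37.74/(42.11²·43.11) = 0.002157.

0.002157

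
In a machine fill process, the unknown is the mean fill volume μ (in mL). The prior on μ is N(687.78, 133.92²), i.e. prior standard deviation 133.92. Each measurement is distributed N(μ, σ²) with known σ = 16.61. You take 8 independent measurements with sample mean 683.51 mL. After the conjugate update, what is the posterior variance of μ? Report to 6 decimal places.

For Normal data with known variance σ², a Normal(μ₀, σ₀²) prior on μ is conjugate. Posterior precision = 1/σ₀² + n/σ²; posterior mean is the precision-weighted average of μ₀ and x̄.
σ₀² = 133.92² = 17934.5664, σ² = 16.61² = 275.8921; σ² + n·σ₀² = 275.8921 + 8·17934.5664 = 143752.4233.
Posterior precision = 1/σ₀² + n/σ² = 1/17934.5664 + 8/275.8921 = (σ² + n·σ₀²)/(σ₀²σ²) = 143752.4233/(17934.5664·275.8921); posterior variance σₙ² = σ₀²σ²/(σ² + n·σ₀²) = 17934.5664·275.8921/143752.4233 = 34.420325.

34.420325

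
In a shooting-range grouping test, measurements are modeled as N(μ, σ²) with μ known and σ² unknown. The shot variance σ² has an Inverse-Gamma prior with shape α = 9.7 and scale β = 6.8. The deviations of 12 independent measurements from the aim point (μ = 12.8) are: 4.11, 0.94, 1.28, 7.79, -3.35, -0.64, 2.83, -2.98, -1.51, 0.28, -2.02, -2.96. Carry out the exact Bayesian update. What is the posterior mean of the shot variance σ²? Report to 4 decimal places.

With known mean μ and an Inverse-Gamma(α, β) prior on σ², the Normal likelihood is conjugate: posterior is Inv-Gamma(α + n/2, β + Σ(xᵢ−μ)²/2).
Σ(xᵢ−μ)² = (4.11)² + (0.94)² + (1.28)² + (7.79)² + (-3.35)² + (-0.64)² + (2.83)² + (-2.98)² + (-1.51)² + (0.28)² + (-2.02)² + (-2.96)² = 123.8201.
Posterior: Inv-Gamma(9.7 + 12/2, 6.8 + 123.8201/2) = Inv-Gamma(15.70, 68.71005).
E[σ²|data] = β/(α−1) = 68.71005/14.70 = 4.6742.

4.6742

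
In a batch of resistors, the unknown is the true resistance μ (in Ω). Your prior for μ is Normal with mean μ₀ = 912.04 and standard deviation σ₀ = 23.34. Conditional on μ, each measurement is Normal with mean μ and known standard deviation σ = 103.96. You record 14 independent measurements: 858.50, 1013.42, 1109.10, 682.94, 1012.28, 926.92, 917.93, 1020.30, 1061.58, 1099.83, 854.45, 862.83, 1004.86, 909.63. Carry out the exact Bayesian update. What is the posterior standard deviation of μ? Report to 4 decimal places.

For Normal data with known variance σ², a Normal(μ₀, σ₀²) prior on μ is conjugate. Posterior precision = 1/σ₀² + n/σ²; posterior mean is the precision-weighted average of μ₀ and x̄.
σ₀² = 23.34² = 544.7556, σ² = 103.96² = 10807.6816; σ² + n·σ₀² = 10807.6816 + 14·544.7556 = 18434.26.
Posterior precision = 1/σ₀² + n/σ² = 1/544.7556 + 14/10807.6816 = (σ² + n·σ₀²)/(σ₀²σ²) = 18434.26/(544.7556·10807.6816); posterior variance σₙ² = σ₀²σ²/(σ² + n·σ₀²) = 544.7556·10807.6816/18434.26 = 319.380603.
Posterior SD = √σₙ² = √(544.7556·10807.6816/18434.26) = 17.8712.

17.8712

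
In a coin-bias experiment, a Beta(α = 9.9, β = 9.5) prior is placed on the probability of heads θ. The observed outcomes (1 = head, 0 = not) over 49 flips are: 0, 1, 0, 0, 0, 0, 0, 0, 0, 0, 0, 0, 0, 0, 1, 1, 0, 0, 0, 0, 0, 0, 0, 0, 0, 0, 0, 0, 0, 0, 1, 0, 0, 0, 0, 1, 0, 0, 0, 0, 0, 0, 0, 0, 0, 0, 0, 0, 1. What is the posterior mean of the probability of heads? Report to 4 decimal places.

0.2325

The Beta prior is conjugate to a Binomial/Bernoulli likelihood; the update adds successes to α and failures to β.
Posterior: Beta(α+k, β+n−k) = Beta(9.9+6, 9.5+43) = Beta(15.9, 52.5).
Posterior mean = α/(α+β) = 15.9/68.4 = 0.2325.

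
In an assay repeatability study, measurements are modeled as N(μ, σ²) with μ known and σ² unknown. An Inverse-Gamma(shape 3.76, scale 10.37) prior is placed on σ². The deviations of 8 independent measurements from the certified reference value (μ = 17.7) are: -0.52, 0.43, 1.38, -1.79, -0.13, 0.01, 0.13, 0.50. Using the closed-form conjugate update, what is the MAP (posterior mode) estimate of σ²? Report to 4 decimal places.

1.5176

With known mean μ and an Inverse-Gamma(α, β) prior on σ², the Normal likelihood is conjugate: posterior is Inv-Gamma(α + n/2, β + Σ(xᵢ−μ)²/2).
Σ(xᵢ−μ)² = (-0.52)² + (0.43)² + (1.38)² + (-1.79)² + (-0.13)² + (0.01)² + (0.13)² + (0.50)² = 5.8477.
Posterior: Inv-Gamma(3.76 + 8/2, 10.37 + 5.8477/2) = Inv-Gamma(7.76, 13.29385).
Mode = β/(α+1) = 13.29385/8.76 = 1.5176.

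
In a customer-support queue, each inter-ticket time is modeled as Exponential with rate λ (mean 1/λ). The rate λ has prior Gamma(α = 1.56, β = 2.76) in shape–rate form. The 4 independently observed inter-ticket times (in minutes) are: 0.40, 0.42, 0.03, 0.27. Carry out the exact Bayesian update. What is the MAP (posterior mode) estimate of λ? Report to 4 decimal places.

With a Gamma(shape α, rate β) prior on the exponential rate λ, the posterior after n observations with total T = Σxᵢ is Gamma(α+n, β+T).
Sum of observations T = 1.12 minutes; n = 4.
Posterior: Gamma(1.56+4, 2.76+1.12) = Gamma(5.56, 3.88).
Mode = (α−1)/β = 1.1753.

1.1753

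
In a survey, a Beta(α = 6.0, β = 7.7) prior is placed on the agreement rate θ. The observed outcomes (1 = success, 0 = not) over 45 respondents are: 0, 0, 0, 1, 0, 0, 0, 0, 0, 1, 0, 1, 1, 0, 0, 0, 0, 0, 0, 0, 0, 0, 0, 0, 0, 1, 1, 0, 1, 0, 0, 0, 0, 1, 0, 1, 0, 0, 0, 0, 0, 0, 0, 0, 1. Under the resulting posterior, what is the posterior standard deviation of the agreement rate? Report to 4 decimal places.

The Beta prior is conjugate to a Binomial/Bernoulli likelihood; the update adds successes to α and failures to β.
Posterior: Beta(α+k, β+n−k) = Beta(6.0+10, 7.7+35) = Beta(16.0, 42.7).
Var = αβ/((α+β)²(α+β+1)) = 16.0·42.7/(58.7²·59.7) = 0.00332122; SD = √0.00332122 = 0.0576.

0.0576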